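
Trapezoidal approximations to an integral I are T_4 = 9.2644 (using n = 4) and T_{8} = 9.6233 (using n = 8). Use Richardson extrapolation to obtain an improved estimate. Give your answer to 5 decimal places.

R = (4·T_{8} − T_4) / 3 = (4·9.6233 − 9.2644)/3 = (29.2288)/3 = 9.74293.

9.74293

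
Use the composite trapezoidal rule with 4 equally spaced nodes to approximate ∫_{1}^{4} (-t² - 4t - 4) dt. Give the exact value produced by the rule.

-63.5

h = (4 − 1)/3 = 1.
Nodes t₀,…,t₃ = 1, 2, 3, 4.
f(t) = -t² - 4t - 4: f₀=-9, f₁=-16, f₂=-25, f₃=-36.
(h/2)·[f₀ + 2f₁ + 2f₂ + f₃] = 0.5·(-127) = -63.5.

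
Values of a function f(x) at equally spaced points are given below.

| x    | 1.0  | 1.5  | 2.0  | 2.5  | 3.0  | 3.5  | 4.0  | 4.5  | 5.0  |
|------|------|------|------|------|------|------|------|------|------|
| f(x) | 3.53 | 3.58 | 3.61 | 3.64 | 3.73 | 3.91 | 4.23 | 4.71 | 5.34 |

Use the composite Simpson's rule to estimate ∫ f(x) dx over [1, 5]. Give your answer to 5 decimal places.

h = 0.5, n = 8.
(h/3)·[y₀ + 4y₁ + 2y₂ + 4y₃ + 2y₄ + 4y₅ + 2y₆ + 4y₇ + y₈] = 0.166667·(95.37) = 15.89500.

15.89500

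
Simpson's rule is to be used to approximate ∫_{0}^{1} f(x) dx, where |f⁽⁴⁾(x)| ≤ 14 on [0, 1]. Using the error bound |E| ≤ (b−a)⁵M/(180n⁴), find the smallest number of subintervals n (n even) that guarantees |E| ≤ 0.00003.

8

Need 14/(180n⁴) ≤ 0.00003.
n⁴ ≥ 14/(180·0.00003) = 2592.59 ⇒ n ≥ 7.1357, so the smallest even n is 8. (n must be even for Simpson's rule.)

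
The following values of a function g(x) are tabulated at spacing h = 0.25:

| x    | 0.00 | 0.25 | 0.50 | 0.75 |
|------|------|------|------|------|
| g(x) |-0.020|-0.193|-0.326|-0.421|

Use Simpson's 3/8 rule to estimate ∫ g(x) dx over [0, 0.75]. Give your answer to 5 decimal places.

-0.18731

h = 0.25, n = 3.
(3h/8)·[y₀ + 3y₁ + 3y₂ + y₃] = 0.09375·(-1.998) = -0.18731.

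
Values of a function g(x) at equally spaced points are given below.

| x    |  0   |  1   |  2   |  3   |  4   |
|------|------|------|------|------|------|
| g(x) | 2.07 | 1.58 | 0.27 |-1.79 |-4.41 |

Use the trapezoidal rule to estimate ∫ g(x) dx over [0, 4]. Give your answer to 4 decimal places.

-1.1100

h = 1, n = 4.
(h/2)·[y₀ + 2y₁ + 2y₂ + 2y₃ + y₄] = 0.5·(-2.22) = -1.1100.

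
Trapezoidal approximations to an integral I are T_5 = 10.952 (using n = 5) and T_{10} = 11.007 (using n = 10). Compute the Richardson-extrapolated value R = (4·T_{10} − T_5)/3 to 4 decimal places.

11.0253

R = (4·T_{10} − T_5) / 3 = (4·11.007 − 10.952)/3 = (33.076)/3 = 11.0253.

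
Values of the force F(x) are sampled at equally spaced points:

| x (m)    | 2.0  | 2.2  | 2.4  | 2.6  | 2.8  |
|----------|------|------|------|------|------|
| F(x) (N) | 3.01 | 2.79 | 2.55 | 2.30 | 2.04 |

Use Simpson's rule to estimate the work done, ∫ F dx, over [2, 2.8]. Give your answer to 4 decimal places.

h = 0.2, n = 4.
(h/3)·[y₀ + 4y₁ + 2y₂ + 4y₃ + y₄] = 0.066667·(30.51) = 2.0340.

2.0340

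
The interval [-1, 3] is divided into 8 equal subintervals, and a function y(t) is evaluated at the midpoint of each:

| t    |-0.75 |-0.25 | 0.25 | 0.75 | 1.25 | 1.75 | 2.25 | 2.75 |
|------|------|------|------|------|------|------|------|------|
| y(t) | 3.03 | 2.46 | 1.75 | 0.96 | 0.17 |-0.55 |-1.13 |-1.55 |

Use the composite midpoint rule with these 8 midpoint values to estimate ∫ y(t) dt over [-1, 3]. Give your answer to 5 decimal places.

2.57000

h = 0.5, n = 8.
h·[y(m₁) + y(m₂) + y(m₃) + y(m₄) + y(m₅) + y(m₆) + y(m₇) + y(m₈)] = 0.5·(5.14) = 2.57000.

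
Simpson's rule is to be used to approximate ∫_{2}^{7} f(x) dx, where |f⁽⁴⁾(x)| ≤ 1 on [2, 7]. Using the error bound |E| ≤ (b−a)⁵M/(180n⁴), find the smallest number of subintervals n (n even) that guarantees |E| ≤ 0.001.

Need 3125/(180n⁴) ≤ 0.001.
n⁴ ≥ 3125/(180·0.001) = 17361.1 ⇒ n ≥ 11.4787, so the smallest even n is 12. (n must be even for Simpson's rule.)

12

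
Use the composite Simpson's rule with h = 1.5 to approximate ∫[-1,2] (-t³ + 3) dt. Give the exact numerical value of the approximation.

h = (2 − (-1))/2 = 1.5.
Nodes t₀,…,t₂ = -1, 0.5, 2.
f(t) = -t³ + 3: f₀=4, f₁=2.875, f₂=-5.
(h/3)·[f₀ + 4f₁ + f₂] = 0.5·(10.5) = 5.25.

5.25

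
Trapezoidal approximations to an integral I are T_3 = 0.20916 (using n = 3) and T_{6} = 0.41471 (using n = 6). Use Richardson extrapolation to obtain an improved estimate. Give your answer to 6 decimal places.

R = (4·T_{6} − T_3) / 3 = (4·0.41471 − 0.20916)/3 = (1.44968)/3 = 0.483227.

0.483227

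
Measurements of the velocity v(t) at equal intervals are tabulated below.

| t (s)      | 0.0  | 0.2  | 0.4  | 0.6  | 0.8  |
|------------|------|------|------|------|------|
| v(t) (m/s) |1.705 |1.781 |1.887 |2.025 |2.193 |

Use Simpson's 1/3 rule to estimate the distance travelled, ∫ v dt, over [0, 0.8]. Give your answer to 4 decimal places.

1.5264

h = 0.2, n = 4.
(h/3)·[y₀ + 4y₁ + 2y₂ + 4y₃ + y₄] = 0.066667·(22.896) = 1.5264.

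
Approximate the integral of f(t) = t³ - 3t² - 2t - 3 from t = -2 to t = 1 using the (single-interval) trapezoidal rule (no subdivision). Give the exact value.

T = (b−a)/2 · [f(-2) + f(1)] = 1.5·[(-19) + (-7)] = -39.

-39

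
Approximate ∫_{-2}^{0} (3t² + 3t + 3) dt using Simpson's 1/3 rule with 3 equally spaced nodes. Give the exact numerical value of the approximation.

h = (0 − (-2))/2 = 1.
Nodes t₀,…,t₂ = -2, -1, 0.
f(t) = 3t² + 3t + 3: f₀=9, f₁=3, f₂=3.
(h/3)·[f₀ + 4f₁ + f₂] = 0.333333·(24) = 8.

8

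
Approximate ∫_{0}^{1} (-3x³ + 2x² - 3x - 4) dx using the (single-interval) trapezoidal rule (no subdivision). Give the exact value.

T = (b−a)/2 · [f(0) + f(1)] = 0.5·[(-4) + (-8)] = -6.

-6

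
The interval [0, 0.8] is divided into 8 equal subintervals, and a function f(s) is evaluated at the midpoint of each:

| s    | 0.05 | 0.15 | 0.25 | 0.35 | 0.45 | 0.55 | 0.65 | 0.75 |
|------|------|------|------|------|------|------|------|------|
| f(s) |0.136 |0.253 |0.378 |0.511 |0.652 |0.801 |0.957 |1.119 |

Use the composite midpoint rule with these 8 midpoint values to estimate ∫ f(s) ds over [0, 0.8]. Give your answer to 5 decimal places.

h = 0.1, n = 8.
h·[y(m₁) + y(m₂) + y(m₃) + y(m₄) + y(m₅) + y(m₆) + y(m₇) + y(m₈)] = 0.1·(4.807) = 0.48070.

0.48070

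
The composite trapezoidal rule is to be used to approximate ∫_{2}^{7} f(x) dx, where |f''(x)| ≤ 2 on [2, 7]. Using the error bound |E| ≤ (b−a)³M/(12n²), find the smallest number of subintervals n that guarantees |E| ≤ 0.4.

8

Need 250/(12n²) ≤ 0.4.
n² ≥ 250/(12·0.4) = 52.0833 ⇒ n ≥ 7.2169, so the smallest n is 8.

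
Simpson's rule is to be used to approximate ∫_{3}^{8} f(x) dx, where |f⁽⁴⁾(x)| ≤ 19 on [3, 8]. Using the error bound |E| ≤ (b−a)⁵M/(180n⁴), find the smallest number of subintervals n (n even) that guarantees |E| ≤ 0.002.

22

Need 59375/(180n⁴) ≤ 0.002.
n⁴ ≥ 59375/(180·0.002) = 164931 ⇒ n ≥ 20.1523, so the smallest even n is 22. (n must be even for Simpson's rule.)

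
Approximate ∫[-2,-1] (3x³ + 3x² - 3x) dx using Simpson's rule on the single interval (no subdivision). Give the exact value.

0.25

S = (b−a)/6 · [f(-2) + 4f(-1.5) + f(-1)] = 0.166667·[(-6) + 4·1.125 + 3] = 0.25.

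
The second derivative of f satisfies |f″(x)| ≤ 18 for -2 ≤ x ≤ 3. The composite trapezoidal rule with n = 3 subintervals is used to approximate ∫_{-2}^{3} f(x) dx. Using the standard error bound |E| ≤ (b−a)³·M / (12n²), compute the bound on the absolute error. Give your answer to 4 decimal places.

|E| ≤ (5)³·18 / (12·3²) = 2250/108 = 20.8333.

20.8333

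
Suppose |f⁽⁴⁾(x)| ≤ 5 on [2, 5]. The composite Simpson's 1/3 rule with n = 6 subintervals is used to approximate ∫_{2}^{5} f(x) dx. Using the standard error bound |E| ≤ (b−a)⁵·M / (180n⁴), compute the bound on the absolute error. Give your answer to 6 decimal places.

0.005208

|E| ≤ (3)⁵·5 / (180·6⁴) = 1215/233280 = 0.005208.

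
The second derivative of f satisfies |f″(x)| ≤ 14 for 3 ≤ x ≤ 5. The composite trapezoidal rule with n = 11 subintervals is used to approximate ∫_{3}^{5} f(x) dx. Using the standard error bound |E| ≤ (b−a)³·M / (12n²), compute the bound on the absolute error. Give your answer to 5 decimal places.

0.07713

|E| ≤ (2)³·14 / (12·11²) = 112/1452 = 0.07713.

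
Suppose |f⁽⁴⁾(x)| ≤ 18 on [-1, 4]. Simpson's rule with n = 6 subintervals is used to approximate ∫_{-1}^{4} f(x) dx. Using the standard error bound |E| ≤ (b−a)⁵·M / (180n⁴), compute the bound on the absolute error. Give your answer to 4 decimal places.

0.2411

|E| ≤ (5)⁵·18 / (180·6⁴) = 56250/233280 = 0.2411.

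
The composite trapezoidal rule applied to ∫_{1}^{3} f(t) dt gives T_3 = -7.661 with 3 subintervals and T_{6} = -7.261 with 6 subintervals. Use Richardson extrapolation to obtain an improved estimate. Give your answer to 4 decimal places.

R = (4·T_{6} − T_3) / 3 = (4·(-7.261) − (-7.661))/3 = (-21.383)/3 = -7.1277.

-7.1277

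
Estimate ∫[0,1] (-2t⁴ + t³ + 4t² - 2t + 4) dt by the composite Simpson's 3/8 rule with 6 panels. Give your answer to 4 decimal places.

4.1829

h = (1 − 0)/6 = 0.166667.
Nodes t₀,…,t₆ = 0, 0.166667, 0.333333, 0.5, 0.666667, 0.833333, 1.
f(t) = -2t⁴ + t³ + 4t² - 2t + 4: f₀=4, f₁=3.780864, f₂=3.790123, f₃=4, f₄=4.345679, f₅=4.725309, f₆=5.
(3h/8)·[f₀ + 3f₁ + 3f₂ + 2f₃ + 3f₄ + 3f₅ + f₆] = 0.0625·(66.925926) = 4.1829.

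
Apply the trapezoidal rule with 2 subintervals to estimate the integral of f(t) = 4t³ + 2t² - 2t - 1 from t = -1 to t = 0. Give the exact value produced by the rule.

h = (0 − (-1))/2 = 0.5.
Nodes t₀,…,t₂ = -1, -0.5, 0.
f(t) = 4t³ + 2t² - 2t - 1: f₀=-1, f₁=0, f₂=-1.
(h/2)·[f₀ + 2f₁ + f₂] = 0.25·(-2) = -0.5.

-0.5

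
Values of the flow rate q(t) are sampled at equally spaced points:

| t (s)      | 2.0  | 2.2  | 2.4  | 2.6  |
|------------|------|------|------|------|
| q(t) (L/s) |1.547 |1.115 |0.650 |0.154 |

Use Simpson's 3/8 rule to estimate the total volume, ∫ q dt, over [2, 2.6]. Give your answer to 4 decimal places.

h = 0.2, n = 3.
(3h/8)·[y₀ + 3y₁ + 3y₂ + y₃] = 0.075·(6.996) = 0.5247.

0.5247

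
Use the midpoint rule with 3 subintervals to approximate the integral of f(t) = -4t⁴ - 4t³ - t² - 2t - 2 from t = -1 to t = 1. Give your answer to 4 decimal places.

h = (1 − (-1))/3 = 0.666667.
Midpoints m₁,…,m₃ = -0.666667, 0, 0.666667.
f(m₁)=-0.716049, f(m₂)=-2, f(m₃)=-5.753086.
h·[f(m₁) + f(m₂) + f(m₃)] = 0.666667·(-8.469136) = -5.6461.

-5.6461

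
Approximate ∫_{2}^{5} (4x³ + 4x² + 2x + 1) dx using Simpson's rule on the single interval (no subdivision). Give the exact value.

789

S = (b−a)/6 · [f(2) + 4f(3.5) + f(5)] = 0.5·[53 + 4·228.5 + 611] = 789.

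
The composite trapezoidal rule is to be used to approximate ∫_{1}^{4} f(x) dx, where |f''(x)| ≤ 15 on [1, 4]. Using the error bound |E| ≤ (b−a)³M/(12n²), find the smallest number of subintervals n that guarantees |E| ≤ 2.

5

Need 405/(12n²) ≤ 2.
n² ≥ 405/(12·2) = 16.875 ⇒ n ≥ 4.1079, so the smallest n is 5.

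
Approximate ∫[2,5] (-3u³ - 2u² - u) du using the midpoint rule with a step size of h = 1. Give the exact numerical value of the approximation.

h = (5 − 2)/3 = 1.
Midpoints m₁,…,m₃ = 2.5, 3.5, 4.5.
f(m₁)=-61.875, f(m₂)=-156.625, f(m₃)=-318.375.
h·[f(m₁) + f(m₂) + f(m₃)] = 1·(-536.875) = -536.875.

-536.875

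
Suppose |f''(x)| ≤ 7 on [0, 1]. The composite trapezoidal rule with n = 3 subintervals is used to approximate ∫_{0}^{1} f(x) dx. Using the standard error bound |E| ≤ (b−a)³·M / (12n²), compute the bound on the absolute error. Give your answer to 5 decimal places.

0.06481

|E| ≤ (1)³·7 / (12·3²) = 7/108 = 0.06481.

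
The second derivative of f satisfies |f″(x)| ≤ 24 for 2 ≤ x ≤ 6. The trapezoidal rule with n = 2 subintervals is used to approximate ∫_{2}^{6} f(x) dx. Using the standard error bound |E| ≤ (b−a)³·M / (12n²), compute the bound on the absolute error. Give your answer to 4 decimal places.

32.0000

|E| ≤ (4)³·24 / (12·2²) = 1536/48 = 32.0000.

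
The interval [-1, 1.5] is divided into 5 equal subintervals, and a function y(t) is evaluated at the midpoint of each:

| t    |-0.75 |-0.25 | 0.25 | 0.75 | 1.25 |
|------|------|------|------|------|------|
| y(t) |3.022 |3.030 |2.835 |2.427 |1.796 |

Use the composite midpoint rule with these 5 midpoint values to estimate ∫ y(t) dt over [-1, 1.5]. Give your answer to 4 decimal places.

6.5550

h = 0.5, n = 5.
h·[y(m₁) + y(m₂) + y(m₃) + y(m₄) + y(m₅)] = 0.5·(13.110) = 6.5550.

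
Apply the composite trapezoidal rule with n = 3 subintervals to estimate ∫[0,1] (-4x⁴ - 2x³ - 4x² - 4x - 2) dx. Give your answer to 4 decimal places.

h = (1 − 0)/3 = 0.333333.
Nodes x₀,…,x₃ = 0, 0.333333, 0.666667, 1.
f(x) = -4x⁴ - 2x³ - 4x² - 4x - 2: f₀=-2, f₁=-3.901235, f₂=-7.827160, f₃=-16.
(h/2)·[f₀ + 2f₁ + 2f₂ + f₃] = 0.166667·(-41.456790) = -6.9095.

-6.9095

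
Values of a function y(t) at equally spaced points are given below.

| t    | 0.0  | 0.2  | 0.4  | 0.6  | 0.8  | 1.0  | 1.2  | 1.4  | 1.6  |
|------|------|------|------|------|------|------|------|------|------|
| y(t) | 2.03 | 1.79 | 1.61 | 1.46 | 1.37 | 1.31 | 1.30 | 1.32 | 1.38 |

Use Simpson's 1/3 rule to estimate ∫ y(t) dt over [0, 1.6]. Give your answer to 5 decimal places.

2.36600

h = 0.2, n = 8.
(h/3)·[y₀ + 4y₁ + 2y₂ + 4y₃ + 2y₄ + 4y₅ + 2y₆ + 4y₇ + y₈] = 0.066667·(35.49) = 2.36600.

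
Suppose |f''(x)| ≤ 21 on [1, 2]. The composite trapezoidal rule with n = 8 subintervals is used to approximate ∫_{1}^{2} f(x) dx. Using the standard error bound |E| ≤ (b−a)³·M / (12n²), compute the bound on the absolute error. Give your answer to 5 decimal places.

0.02734

|E| ≤ (1)³·21 / (12·8²) = 21/768 = 0.02734.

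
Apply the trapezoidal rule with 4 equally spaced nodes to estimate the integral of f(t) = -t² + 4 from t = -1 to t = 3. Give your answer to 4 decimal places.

5.4815

h = (3 − (-1))/3 = 1.333333.
Nodes t₀,…,t₃ = -1, 0.333333, 1.666667, 3.
f(t) = -t² + 4: f₀=3, f₁=3.888889, f₂=1.222222, f₃=-5.
(h/2)·[f₀ + 2f₁ + 2f₂ + f₃] = 0.666667·(8.222222) = 5.4815.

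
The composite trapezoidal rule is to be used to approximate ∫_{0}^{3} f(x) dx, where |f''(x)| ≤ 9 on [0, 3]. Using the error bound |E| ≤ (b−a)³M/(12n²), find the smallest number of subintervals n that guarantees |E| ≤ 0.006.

59

Need 243/(12n²) ≤ 0.006.
n² ≥ 243/(12·0.006) = 3375 ⇒ n ≥ 58.0948, so the smallest n is 59.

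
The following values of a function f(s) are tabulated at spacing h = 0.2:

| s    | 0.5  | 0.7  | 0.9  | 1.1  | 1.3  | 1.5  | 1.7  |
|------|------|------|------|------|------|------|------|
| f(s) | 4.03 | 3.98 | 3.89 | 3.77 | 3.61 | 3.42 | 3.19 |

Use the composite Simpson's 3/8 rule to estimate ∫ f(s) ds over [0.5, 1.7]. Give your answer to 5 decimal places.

4.45950

h = 0.2, n = 6.
(3h/8)·[y₀ + 3y₁ + 3y₂ + 2y₃ + 3y₄ + 3y₅ + y₆] = 0.075·(59.46) = 4.45950.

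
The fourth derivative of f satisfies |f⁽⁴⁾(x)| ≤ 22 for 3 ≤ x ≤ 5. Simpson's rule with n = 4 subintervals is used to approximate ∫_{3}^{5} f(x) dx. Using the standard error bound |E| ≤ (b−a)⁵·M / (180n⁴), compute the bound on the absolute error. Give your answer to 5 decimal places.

|E| ≤ (2)⁵·22 / (180·4⁴) = 704/46080 = 0.01528.

0.01528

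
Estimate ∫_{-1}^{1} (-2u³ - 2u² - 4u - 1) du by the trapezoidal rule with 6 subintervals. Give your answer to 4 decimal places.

-3.4074

h = (1 − (-1))/6 = 0.333333.
Nodes u₀,…,u₆ = -1, -0.666667, -0.333333, 0, 0.333333, 0.666667, 1.
f(u) = -2u³ - 2u² - 4u - 1: f₀=3, f₁=1.370370, f₂=0.185185, f₃=-1, f₄=-2.629630, f₅=-5.148148, f₆=-9.
(h/2)·[f₀ + 2f₁ + 2f₂ + 2f₃ + 2f₄ + 2f₅ + f₆] = 0.166667·(-20.444444) = -3.4074.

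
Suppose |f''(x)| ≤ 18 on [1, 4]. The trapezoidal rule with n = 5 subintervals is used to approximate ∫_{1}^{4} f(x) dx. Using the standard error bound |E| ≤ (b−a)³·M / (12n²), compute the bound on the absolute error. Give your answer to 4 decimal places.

1.6200

|E| ≤ (3)³·18 / (12·5²) = 486/300 = 1.6200.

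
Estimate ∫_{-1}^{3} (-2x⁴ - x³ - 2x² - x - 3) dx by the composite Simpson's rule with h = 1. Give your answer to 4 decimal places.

-153.3333

h = (3 − (-1))/4 = 1.
Nodes x₀,…,x₄ = -1, 0, 1, 2, 3.
f(x) = -2x⁴ - x³ - 2x² - x - 3: f₀=-5, f₁=-3, f₂=-9, f₃=-53, f₄=-213.
(h/3)·[f₀ + 4f₁ + 2f₂ + 4f₃ + f₄] = 0.333333·(-460) = -153.3333.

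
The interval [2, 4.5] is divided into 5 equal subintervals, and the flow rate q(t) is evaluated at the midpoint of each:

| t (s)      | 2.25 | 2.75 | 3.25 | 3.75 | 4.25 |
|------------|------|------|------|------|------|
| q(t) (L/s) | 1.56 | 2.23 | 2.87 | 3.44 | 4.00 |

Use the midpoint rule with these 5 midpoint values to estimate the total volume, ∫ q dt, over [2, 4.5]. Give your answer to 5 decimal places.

7.05000

h = 0.5, n = 5.
h·[y(m₁) + y(m₂) + y(m₃) + y(m₄) + y(m₅)] = 0.5·(14.10) = 7.05000.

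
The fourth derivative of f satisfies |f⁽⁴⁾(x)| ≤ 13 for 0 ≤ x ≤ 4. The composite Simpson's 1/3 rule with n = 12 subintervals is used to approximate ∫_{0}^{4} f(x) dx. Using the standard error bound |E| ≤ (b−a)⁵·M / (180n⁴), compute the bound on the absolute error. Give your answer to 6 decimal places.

|E| ≤ (4)⁵·13 / (180·12⁴) = 13312/3732480 = 0.003567.

0.003567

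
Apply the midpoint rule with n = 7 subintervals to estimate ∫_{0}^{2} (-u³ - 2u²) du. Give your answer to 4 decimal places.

h = (2 − 0)/7 = 0.285714.
Midpoints m₁,…,m₇ = 0.142857, 0.428571, 0.714286, 1, 1.285714, 1.571429, 1.857143.
f(m₁)=-0.043732, f(m₂)=-0.446064, f(m₃)=-1.384840, f(m₄)=-3, f(m₅)=-5.431487, f(m₆)=-8.819242, f(m₇)=-13.303207.
h·[f(m₁) + f(m₂) + f(m₃) + f(m₄) + f(m₅) + f(m₆) + f(m₇)] = 0.285714·(-32.428571) = -9.2653.

-9.2653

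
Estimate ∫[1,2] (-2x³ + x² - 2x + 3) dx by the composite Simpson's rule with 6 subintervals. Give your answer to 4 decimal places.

h = (2 − 1)/6 = 0.166667.
Nodes x₀,…,x₆ = 1, 1.166667, 1.333333, 1.5, 1.666667, 1.833333, 2.
f(x) = -2x³ + x² - 2x + 3: f₀=0, f₁=-1.148148, f₂=-2.629630, f₃=-4.5, f₄=-6.814815, f₅=-9.629630, f₆=-13.
(h/3)·[f₀ + 4f₁ + 2f₂ + 4f₃ + 2f₄ + 4f₅ + f₆] = 0.055556·(-93) = -5.1667.

-5.1667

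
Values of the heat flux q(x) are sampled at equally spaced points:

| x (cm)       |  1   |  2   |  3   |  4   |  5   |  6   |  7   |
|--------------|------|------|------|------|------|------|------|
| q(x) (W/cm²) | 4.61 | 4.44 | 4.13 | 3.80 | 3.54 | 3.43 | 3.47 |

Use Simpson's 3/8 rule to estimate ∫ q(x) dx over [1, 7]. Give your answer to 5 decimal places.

h = 1, n = 6.
(3h/8)·[y₀ + 3y₁ + 3y₂ + 2y₃ + 3y₄ + 3y₅ + y₆] = 0.375·(62.30) = 23.36250.

23.36250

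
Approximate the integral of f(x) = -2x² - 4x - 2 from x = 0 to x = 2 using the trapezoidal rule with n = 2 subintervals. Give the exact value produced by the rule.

-18

h = (2 − 0)/2 = 1.
Nodes x₀,…,x₂ = 0, 1, 2.
f(x) = -2x² - 4x - 2: f₀=-2, f₁=-8, f₂=-18.
(h/2)·[f₀ + 2f₁ + f₂] = 0.5·(-36) = -18.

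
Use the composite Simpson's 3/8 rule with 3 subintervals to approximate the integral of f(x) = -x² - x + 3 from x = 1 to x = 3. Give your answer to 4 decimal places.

h = (3 − 1)/3 = 0.666667.
Nodes x₀,…,x₃ = 1, 1.666667, 2.333333, 3.
f(x) = -x² - x + 3: f₀=1, f₁=-1.444444, f₂=-4.777778, f₃=-9.
(3h/8)·[f₀ + 3f₁ + 3f₂ + f₃] = 0.25·(-26.666667) = -6.6667.

-6.6667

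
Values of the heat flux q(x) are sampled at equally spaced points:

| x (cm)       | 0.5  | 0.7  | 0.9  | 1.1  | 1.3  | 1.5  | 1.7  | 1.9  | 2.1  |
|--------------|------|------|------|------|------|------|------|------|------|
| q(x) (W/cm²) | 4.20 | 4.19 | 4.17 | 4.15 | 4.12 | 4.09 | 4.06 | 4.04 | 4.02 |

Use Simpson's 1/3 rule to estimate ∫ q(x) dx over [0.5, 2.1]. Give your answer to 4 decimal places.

h = 0.2, n = 8.
(h/3)·[y₀ + 4y₁ + 2y₂ + 4y₃ + 2y₄ + 4y₅ + 2y₆ + 4y₇ + y₈] = 0.066667·(98.80) = 6.5867.

6.5867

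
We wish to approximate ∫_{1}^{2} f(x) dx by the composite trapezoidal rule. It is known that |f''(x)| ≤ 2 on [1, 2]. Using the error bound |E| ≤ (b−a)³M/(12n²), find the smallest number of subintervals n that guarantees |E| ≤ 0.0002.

29

Need 2/(12n²) ≤ 0.0002.
n² ≥ 2/(12·0.0002) = 833.333 ⇒ n ≥ 28.8675, so the smallest n is 29.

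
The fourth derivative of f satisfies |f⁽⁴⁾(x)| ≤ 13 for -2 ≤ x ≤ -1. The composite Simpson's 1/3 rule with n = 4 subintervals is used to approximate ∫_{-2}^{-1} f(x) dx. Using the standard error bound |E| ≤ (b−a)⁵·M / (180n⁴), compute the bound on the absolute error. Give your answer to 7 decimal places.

|E| ≤ (1)⁵·13 / (180·4⁴) = 13/46080 = 0.0002821.

0.0002821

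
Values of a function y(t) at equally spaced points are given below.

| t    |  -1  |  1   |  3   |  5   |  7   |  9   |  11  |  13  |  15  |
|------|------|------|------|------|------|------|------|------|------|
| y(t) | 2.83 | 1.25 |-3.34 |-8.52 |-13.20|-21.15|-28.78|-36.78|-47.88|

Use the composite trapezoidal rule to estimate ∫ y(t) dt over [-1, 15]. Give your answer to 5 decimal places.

h = 2, n = 8.
(h/2)·[y₀ + 2y₁ + 2y₂ + 2y₃ + 2y₄ + 2y₅ + 2y₆ + 2y₇ + y₈] = 1·(-266.09) = -266.09000.

-266.09000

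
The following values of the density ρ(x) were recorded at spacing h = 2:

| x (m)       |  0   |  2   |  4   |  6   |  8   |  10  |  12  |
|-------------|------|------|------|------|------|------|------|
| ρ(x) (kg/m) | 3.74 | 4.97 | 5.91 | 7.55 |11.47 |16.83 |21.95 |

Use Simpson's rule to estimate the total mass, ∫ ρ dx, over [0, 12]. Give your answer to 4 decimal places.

h = 2, n = 6.
(h/3)·[y₀ + 4y₁ + 2y₂ + 4y₃ + 2y₄ + 4y₅ + y₆] = 0.666667·(177.85) = 118.5667.

118.5667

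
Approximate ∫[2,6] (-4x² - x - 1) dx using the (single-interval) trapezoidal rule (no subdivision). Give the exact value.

T = (b−a)/2 · [f(2) + f(6)] = 2·[(-19) + (-151)] = -340.

-340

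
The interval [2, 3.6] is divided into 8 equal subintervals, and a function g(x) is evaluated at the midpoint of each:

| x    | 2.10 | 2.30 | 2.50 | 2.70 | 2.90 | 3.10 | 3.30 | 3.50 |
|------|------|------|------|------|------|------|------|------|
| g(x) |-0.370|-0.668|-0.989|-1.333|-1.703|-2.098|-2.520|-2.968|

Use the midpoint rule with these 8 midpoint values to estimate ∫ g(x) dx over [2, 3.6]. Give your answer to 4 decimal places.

h = 0.2, n = 8.
h·[y(m₁) + y(m₂) + y(m₃) + y(m₄) + y(m₅) + y(m₆) + y(m₇) + y(m₈)] = 0.2·(-12.649) = -2.5298.

-2.5298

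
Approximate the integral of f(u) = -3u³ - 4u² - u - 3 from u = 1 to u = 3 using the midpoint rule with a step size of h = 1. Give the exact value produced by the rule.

-101

h = (3 − 1)/2 = 1.
Midpoints m₁,…,m₂ = 1.5, 2.5.
f(m₁)=-23.625, f(m₂)=-77.375.
h·[f(m₁) + f(m₂)] = 1·(-101) = -101.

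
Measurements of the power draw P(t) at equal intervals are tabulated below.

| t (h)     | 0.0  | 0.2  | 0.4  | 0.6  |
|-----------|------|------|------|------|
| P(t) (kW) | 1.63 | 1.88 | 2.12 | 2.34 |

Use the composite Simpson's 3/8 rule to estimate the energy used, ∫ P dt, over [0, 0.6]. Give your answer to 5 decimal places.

h = 0.2, n = 3.
(3h/8)·[y₀ + 3y₁ + 3y₂ + y₃] = 0.075·(15.97) = 1.19775.

1.19775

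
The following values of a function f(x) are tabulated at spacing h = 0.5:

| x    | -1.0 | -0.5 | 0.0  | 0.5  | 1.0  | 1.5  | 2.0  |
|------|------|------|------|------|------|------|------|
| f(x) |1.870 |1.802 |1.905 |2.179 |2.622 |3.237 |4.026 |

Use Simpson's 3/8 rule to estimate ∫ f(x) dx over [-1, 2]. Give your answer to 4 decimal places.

h = 0.5, n = 6.
(3h/8)·[y₀ + 3y₁ + 3y₂ + 2y₃ + 3y₄ + 3y₅ + y₆] = 0.1875·(38.952) = 7.3035.

7.3035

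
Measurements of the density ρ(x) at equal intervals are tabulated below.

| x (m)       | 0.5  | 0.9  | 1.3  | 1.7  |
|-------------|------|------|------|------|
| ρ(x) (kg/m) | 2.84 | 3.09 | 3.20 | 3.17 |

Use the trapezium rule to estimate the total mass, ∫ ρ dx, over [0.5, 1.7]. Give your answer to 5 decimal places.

h = 0.4, n = 3.
(h/2)·[y₀ + 2y₁ + 2y₂ + y₃] = 0.2·(18.59) = 3.71800.

3.71800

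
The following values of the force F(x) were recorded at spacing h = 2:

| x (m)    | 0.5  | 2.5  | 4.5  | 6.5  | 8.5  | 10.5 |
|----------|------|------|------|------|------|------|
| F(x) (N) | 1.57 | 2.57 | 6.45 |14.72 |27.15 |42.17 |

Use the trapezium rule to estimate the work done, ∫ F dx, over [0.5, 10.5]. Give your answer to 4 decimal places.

145.5200

h = 2, n = 5.
(h/2)·[y₀ + 2y₁ + 2y₂ + 2y₃ + 2y₄ + y₅] = 1·(145.52) = 145.5200.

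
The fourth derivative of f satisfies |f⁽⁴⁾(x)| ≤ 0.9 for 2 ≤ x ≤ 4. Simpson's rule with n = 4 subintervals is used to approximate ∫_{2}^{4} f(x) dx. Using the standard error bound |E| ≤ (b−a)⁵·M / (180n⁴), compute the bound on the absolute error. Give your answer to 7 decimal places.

|E| ≤ (2)⁵·0.9 / (180·4⁴) = 28.8/46080 = 0.0006250.

0.0006250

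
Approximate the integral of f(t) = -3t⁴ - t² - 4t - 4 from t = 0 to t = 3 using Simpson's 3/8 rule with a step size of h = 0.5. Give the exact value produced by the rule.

-184.96875

h = (3 − 0)/6 = 0.5.
Nodes t₀,…,t₆ = 0, 0.5, 1, 1.5, 2, 2.5, 3.
f(t) = -3t⁴ - t² - 4t - 4: f₀=-4, f₁=-6.4375, f₂=-12, f₃=-27.4375, f₄=-64, f₅=-137.4375, f₆=-268.
(3h/8)·[f₀ + 3f₁ + 3f₂ + 2f₃ + 3f₄ + 3f₅ + f₆] = 0.1875·(-986.5) = -184.96875.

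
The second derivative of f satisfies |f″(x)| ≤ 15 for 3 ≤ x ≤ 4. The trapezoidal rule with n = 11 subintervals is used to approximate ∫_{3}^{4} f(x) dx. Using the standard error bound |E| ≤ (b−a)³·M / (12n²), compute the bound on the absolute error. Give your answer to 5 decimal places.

0.01033

|E| ≤ (1)³·15 / (12·11²) = 15/1452 = 0.01033.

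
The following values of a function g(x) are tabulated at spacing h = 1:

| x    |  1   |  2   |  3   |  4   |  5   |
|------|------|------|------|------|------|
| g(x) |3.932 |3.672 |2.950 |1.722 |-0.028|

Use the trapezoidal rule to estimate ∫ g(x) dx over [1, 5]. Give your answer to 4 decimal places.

h = 1, n = 4.
(h/2)·[y₀ + 2y₁ + 2y₂ + 2y₃ + y₄] = 0.5·(20.592) = 10.2960.

10.2960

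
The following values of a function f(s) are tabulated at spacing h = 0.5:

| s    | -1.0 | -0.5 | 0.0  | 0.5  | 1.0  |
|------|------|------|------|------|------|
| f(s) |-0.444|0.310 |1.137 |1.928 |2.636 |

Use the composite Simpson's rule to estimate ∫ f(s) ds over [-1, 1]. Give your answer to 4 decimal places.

h = 0.5, n = 4.
(h/3)·[y₀ + 4y₁ + 2y₂ + 4y₃ + y₄] = 0.166667·(13.418) = 2.2363.

2.2363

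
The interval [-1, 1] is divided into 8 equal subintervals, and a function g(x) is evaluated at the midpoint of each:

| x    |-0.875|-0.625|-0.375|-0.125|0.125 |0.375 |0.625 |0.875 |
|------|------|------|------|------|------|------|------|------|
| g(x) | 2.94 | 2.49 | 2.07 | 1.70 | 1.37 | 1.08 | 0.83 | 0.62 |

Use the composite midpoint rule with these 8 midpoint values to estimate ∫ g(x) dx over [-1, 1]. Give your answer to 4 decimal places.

3.2750

h = 0.25, n = 8.
h·[y(m₁) + y(m₂) + y(m₃) + y(m₄) + y(m₅) + y(m₆) + y(m₇) + y(m₈)] = 0.25·(13.10) = 3.2750.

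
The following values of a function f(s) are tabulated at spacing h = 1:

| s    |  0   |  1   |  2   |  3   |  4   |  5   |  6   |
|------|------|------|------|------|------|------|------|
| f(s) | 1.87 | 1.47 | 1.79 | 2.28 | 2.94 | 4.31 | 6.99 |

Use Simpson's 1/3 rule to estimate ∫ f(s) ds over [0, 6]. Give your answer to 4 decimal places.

h = 1, n = 6.
(h/3)·[y₀ + 4y₁ + 2y₂ + 4y₃ + 2y₄ + 4y₅ + y₆] = 0.333333·(50.56) = 16.8533.

16.8533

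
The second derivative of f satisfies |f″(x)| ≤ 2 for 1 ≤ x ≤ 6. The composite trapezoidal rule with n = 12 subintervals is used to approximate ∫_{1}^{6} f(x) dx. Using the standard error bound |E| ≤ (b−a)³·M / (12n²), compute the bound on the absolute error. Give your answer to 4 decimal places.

|E| ≤ (5)³·2 / (12·12²) = 250/1728 = 0.1447.

0.1447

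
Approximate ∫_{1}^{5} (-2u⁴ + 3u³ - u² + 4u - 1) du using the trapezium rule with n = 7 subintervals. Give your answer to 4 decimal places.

h = (5 − 1)/7 = 0.571429.
Nodes u₀,…,u₇ = 1, 1.571429, 2.142857, 2.714286, 3.285714, 3.857143, 4.428571, 5.
f(u) = -2u⁴ + 3u³ - u² + 4u - 1: f₀=3, f₁=2.261974, f₂=-9.671387, f₃=-46.074552, f₄=-125.339858, f₅=-270.977509, f₆=-511.615577, f₇=-881.
(h/2)·[f₀ + 2f₁ + 2f₂ + 2f₃ + 2f₄ + 2f₅ + 2f₆ + f₇] = 0.285714·(-2800.833819) = -800.2382.

-800.2382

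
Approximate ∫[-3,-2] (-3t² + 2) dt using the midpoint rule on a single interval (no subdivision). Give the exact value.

M = (b−a)·f(-2.5) = 1·(-16.75) = -16.75.

-16.75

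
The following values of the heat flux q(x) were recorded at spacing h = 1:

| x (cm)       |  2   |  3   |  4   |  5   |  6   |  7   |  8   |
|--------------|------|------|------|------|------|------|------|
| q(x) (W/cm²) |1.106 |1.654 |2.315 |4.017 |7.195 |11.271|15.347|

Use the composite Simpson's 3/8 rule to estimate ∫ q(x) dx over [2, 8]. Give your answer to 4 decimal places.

34.4220

h = 1, n = 6.
(3h/8)·[y₀ + 3y₁ + 3y₂ + 2y₃ + 3y₄ + 3y₅ + y₆] = 0.375·(91.792) = 34.4220.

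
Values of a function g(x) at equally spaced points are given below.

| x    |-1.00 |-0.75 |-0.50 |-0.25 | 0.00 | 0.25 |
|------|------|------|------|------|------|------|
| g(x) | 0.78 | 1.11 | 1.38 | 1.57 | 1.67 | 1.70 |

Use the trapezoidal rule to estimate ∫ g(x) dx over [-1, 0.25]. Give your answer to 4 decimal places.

h = 0.25, n = 5.
(h/2)·[y₀ + 2y₁ + 2y₂ + 2y₃ + 2y₄ + y₅] = 0.125·(13.94) = 1.7425.

1.7425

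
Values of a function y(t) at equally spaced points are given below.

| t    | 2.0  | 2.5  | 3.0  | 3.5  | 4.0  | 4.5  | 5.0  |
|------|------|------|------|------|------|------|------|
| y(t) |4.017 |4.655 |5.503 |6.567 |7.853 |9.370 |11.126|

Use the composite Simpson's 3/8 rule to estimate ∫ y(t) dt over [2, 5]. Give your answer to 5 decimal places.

20.70375

h = 0.5, n = 6.
(3h/8)·[y₀ + 3y₁ + 3y₂ + 2y₃ + 3y₄ + 3y₅ + y₆] = 0.1875·(110.420) = 20.70375.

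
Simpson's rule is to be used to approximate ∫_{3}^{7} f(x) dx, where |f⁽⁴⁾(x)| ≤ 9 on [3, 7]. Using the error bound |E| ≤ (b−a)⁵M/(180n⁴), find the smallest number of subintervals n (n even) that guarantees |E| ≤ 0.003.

Need 9216/(180n⁴) ≤ 0.003.
n⁴ ≥ 9216/(180·0.003) = 17066.7 ⇒ n ≥ 11.4298, so the smallest even n is 12. (n must be even for Simpson's rule.)

12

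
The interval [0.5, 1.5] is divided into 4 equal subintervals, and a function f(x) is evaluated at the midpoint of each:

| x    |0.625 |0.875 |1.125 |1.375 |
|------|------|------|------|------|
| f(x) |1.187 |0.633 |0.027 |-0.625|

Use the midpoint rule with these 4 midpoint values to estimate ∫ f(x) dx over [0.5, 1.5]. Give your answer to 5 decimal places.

0.30550

h = 0.25, n = 4.
h·[y(m₁) + y(m₂) + y(m₃) + y(m₄)] = 0.25·(1.222) = 0.30550.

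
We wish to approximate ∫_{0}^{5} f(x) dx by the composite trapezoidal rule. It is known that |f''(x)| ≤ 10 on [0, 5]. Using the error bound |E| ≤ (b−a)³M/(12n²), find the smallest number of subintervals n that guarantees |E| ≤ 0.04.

52

Need 1250/(12n²) ≤ 0.04.
n² ≥ 1250/(12·0.04) = 2604.17 ⇒ n ≥ 51.0310, so the smallest n is 52.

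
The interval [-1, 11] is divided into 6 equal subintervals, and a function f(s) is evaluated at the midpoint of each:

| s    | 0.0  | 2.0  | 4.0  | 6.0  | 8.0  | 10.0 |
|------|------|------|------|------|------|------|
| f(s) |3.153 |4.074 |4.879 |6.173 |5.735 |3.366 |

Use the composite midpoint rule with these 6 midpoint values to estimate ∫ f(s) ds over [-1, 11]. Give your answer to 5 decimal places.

54.76000

h = 2, n = 6.
h·[y(m₁) + y(m₂) + y(m₃) + y(m₄) + y(m₅) + y(m₆)] = 2·(27.380) = 54.76000.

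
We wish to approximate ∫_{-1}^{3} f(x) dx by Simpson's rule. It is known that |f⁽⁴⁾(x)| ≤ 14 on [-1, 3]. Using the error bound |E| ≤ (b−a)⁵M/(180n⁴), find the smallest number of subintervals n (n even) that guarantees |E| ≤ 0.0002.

Need 14336/(180n⁴) ≤ 0.0002.
n⁴ ≥ 14336/(180·0.0002) = 398222 ⇒ n ≥ 25.1207, so the smallest even n is 26. (n must be even for Simpson's rule.)

26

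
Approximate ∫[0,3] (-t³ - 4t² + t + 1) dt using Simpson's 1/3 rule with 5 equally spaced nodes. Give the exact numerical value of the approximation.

-48.75

h = (3 − 0)/4 = 0.75.
Nodes t₀,…,t₄ = 0, 0.75, 1.5, 2.25, 3.
f(t) = -t³ - 4t² + t + 1: f₀=1, f₁=-0.921875, f₂=-9.875, f₃=-28.390625, f₄=-59.
(h/3)·[f₀ + 4f₁ + 2f₂ + 4f₃ + f₄] = 0.25·(-195) = -48.75.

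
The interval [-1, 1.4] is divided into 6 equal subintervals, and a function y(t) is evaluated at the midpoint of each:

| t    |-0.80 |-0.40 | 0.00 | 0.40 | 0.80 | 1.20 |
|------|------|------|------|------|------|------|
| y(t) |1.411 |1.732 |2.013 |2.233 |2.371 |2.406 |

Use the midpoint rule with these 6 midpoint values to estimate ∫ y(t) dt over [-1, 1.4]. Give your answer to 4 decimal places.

4.8664

h = 0.4, n = 6.
h·[y(m₁) + y(m₂) + y(m₃) + y(m₄) + y(m₅) + y(m₆)] = 0.4·(12.166) = 4.8664.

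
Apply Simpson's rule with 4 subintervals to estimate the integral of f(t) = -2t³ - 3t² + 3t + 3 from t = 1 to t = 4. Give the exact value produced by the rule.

h = (4 − 1)/4 = 0.75.
Nodes t₀,…,t₄ = 1, 1.75, 2.5, 3.25, 4.
f(t) = -2t³ - 3t² + 3t + 3: f₀=1, f₁=-11.65625, f₂=-39.5, f₃=-87.59375, f₄=-161.
(h/3)·[f₀ + 4f₁ + 2f₂ + 4f₃ + f₄] = 0.25·(-636) = -159.

-159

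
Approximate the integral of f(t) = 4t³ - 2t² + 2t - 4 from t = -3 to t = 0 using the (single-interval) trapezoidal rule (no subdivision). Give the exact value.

T = (b−a)/2 · [f(-3) + f(0)] = 1.5·[(-136) + (-4)] = -210.

-210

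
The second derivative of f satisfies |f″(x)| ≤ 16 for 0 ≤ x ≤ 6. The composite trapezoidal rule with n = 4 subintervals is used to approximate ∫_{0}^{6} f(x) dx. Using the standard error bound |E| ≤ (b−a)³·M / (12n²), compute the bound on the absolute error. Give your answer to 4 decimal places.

18.0000

|E| ≤ (6)³·16 / (12·4²) = 3456/192 = 18.0000.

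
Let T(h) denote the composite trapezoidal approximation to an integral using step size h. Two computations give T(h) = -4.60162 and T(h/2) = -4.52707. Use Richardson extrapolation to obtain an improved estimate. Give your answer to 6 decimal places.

-4.502220

R = (4·T(h/2) − T(h)) / 3 = (4·(-4.52707) − (-4.60162))/3 = (-13.50666)/3 = -4.502220.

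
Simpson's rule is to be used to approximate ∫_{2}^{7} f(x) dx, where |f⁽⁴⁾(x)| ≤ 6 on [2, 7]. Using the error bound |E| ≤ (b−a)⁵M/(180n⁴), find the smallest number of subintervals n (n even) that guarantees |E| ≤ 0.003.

14

Need 18750/(180n⁴) ≤ 0.003.
n⁴ ≥ 18750/(180·0.003) = 34722.2 ⇒ n ≥ 13.6506, so the smallest even n is 14. (n must be even for Simpson's rule.)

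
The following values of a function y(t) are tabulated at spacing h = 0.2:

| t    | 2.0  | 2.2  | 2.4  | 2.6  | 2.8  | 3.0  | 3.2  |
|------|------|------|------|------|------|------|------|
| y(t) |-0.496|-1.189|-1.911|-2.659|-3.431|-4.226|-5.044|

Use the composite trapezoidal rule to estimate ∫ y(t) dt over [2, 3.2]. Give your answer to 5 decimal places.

-3.23720

h = 0.2, n = 6.
(h/2)·[y₀ + 2y₁ + 2y₂ + 2y₃ + 2y₄ + 2y₅ + y₆] = 0.1·(-32.372) = -3.23720.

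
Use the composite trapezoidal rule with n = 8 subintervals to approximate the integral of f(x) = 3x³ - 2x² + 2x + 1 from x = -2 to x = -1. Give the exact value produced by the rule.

h = (-1 − (-2))/8 = 0.125.
Nodes x₀,…,x₈ = -2, -1.875, -1.75, -1.625, -1.5, -1.375, -1.25, -1.125, -1.
f(x) = 3x³ - 2x² + 2x + 1: f₀=-35, f₁=-29.556640625, f₂=-24.703125, f₃=-20.404296875, f₄=-16.625, f₅=-13.330078125, f₆=-10.484375, f₇=-8.052734375, f₈=-6.
(h/2)·[f₀ + 2f₁ + 2f₂ + 2f₃ + 2f₄ + 2f₅ + 2f₆ + 2f₇ + f₈] = 0.0625·(-287.3125) = -17.95703125.

-17.95703125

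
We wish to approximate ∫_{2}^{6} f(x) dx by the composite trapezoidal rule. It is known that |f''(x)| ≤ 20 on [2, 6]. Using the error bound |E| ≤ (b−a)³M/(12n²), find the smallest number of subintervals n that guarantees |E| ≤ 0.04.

52

Need 1280/(12n²) ≤ 0.04.
n² ≥ 1280/(12·0.04) = 2666.67 ⇒ n ≥ 51.6398, so the smallest n is 52.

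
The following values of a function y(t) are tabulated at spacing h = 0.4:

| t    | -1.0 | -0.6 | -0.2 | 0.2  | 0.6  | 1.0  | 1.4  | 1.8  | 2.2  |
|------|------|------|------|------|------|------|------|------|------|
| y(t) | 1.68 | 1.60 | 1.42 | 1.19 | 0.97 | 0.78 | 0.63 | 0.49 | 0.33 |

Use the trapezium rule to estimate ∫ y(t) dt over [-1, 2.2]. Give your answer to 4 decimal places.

h = 0.4, n = 8.
(h/2)·[y₀ + 2y₁ + 2y₂ + 2y₃ + 2y₄ + 2y₅ + 2y₆ + 2y₇ + y₈] = 0.2·(16.17) = 3.2340.

3.2340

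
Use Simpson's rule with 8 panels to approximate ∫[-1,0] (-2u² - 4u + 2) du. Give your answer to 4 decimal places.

3.3333

h = (0 − (-1))/8 = 0.125.
Nodes u₀,…,u₈ = -1, -0.875, -0.75, -0.625, -0.5, -0.375, -0.25, -0.125, 0.
f(u) = -2u² - 4u + 2: f₀=4, f₁=3.96875, f₂=3.875, f₃=3.71875, f₄=3.5, f₅=3.21875, f₆=2.875, f₇=2.46875, f₈=2.
(h/3)·[f₀ + 4f₁ + 2f₂ + 4f₃ + 2f₄ + 4f₅ + 2f₆ + 4f₇ + f₈] = 0.041667·(80) = 3.3333.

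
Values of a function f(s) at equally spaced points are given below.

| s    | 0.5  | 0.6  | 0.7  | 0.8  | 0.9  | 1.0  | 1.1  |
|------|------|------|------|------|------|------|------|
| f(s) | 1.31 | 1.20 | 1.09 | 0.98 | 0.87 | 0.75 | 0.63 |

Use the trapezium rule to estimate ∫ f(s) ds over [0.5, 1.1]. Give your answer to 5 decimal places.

0.58600

h = 0.1, n = 6.
(h/2)·[y₀ + 2y₁ + 2y₂ + 2y₃ + 2y₄ + 2y₅ + y₆] = 0.05·(11.72) = 0.58600.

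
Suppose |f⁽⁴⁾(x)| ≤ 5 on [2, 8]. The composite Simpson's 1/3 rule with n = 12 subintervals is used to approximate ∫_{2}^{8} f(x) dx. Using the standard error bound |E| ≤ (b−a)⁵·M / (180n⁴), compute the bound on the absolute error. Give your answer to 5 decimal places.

|E| ≤ (6)⁵·5 / (180·12⁴) = 38880/3732480 = 0.01042.

0.01042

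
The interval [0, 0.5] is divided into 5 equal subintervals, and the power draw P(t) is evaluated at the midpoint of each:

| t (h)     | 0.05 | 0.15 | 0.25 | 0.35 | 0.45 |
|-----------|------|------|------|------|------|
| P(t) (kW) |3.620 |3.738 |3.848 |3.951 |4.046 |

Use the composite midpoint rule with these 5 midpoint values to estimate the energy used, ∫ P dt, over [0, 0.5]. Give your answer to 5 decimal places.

h = 0.1, n = 5.
h·[y(m₁) + y(m₂) + y(m₃) + y(m₄) + y(m₅)] = 0.1·(19.203) = 1.92030.

1.92030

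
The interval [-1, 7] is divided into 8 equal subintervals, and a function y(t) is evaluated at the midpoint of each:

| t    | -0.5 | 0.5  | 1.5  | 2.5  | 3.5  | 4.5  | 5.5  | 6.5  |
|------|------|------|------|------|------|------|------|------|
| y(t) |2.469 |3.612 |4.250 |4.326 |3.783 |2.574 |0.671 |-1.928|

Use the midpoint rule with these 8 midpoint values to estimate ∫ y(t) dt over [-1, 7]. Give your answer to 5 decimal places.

19.75700

h = 1, n = 8.
h·[y(m₁) + y(m₂) + y(m₃) + y(m₄) + y(m₅) + y(m₆) + y(m₇) + y(m₈)] = 1·(19.757) = 19.75700.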